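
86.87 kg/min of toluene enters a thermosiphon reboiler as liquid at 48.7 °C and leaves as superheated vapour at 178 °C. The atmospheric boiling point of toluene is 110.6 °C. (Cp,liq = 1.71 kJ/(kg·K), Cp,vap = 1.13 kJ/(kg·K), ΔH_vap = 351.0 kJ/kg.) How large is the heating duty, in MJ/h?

liquid 48.7→110.6 °C: 105.85 kJ/kg
vaporisation at 110.6 °C: 351 kJ/kg
vapour 110.6→178 °C: 76.162 kJ/kg
Δh = 105.85 + 351 + 76.162 = 533.01 kJ/kg
Q = ṁ·Δh = 86.87 kg/min × 533.01 kJ/kg = 46303 kJ/min
|Q| = 771.71 kW = 2778.2 MJ/h

Q = 2780 MJ/h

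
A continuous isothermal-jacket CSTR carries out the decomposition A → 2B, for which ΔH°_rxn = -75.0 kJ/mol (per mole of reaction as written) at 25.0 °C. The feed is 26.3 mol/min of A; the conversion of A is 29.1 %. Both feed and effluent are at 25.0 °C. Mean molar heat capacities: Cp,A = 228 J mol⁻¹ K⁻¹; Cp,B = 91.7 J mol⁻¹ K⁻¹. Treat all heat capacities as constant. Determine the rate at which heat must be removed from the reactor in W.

Q_out = 9570 W

Extent of reaction ξ = 0.291 × 26.3 = 7.6533 mol/min
Reaction term: ξ·ΔH°_rxn = 7.6533 × -75.0 = -574 kJ/min
Q = ΔH = -574 kJ/min = -9.5666 kW
Heat removed = 9566.6 W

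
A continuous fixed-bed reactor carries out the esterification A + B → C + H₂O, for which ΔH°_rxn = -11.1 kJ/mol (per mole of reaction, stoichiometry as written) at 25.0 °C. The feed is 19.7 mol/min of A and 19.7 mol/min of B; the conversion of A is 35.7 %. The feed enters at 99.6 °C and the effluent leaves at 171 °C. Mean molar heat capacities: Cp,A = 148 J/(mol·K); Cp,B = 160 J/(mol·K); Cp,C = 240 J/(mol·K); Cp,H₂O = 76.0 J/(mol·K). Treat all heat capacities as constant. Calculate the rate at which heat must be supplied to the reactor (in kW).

Extent of reaction ξ = 0.357 × 19.7 = 7.0329 mol/min
Reaction term: ξ·ΔH°_rxn = 7.0329 × -11.1 = -78.065 kJ/min
Sensible, feed 99.6→25 °C: -452.64 kJ/min
Outlet flows (mol/min): A 12.667, B 12.667, C 7.0329, H₂O 7.0329
Sensible, products 25→171 °C: 894.08 kJ/min
Q = ΔH = 363.38 kJ/min = 6.0563 kW
Heat supplied = 6.0563 kW

Q_in = 6.06 kW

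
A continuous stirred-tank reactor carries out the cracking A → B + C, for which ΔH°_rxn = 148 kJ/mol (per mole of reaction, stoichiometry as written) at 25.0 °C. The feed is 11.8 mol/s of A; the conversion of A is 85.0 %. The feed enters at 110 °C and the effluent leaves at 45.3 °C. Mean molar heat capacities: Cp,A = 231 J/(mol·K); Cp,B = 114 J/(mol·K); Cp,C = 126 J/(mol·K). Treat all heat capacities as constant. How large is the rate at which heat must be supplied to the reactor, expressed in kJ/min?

Extent of reaction ξ = 0.850 × 11.8 = 10.03 mol/s
Reaction term: ξ·ΔH°_rxn = 10.03 × 148 = 1484.4 kJ/s
Sensible, feed 110→25 °C: -231.69 kJ/s
Outlet flows (mol/s): A 1.77, B 10.03, C 10.03
Sensible, products 25→45.3 °C: 57.166 kJ/s
Q = ΔH = 1309.9 kJ/s = 1309.9 kW
Heat supplied = 78595 kJ/min

Q_in = 78600 kJ/min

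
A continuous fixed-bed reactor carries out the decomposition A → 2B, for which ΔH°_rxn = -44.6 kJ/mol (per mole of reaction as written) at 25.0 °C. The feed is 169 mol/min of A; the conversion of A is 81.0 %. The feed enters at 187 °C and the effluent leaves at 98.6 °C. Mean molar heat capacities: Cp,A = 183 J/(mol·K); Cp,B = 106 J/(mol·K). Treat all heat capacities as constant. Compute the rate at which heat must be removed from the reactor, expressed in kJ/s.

Extent of reaction ξ = 0.810 × 169 = 136.89 mol/min
Reaction term: ξ·ΔH°_rxn = 136.89 × -44.6 = -6105.3 kJ/min
Sensible, feed 187→25 °C: -5010.2 kJ/min
Outlet flows (mol/min): A 32.11, B 273.78
Sensible, products 25→98.6 °C: 2568.4 kJ/min
Q = ΔH = -8547.1 kJ/min = -142.45 kW
Heat removed = 142.45 kJ/s

Q_out = 142 kJ/s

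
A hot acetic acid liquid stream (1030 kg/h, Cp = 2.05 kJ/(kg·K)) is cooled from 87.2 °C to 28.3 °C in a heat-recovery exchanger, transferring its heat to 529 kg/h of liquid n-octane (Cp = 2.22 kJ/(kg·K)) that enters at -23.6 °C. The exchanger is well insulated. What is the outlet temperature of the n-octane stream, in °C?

T_c,out = 82.3 °C

Heat released by hot stream: Q = 1030 × 2.05 × (87.2 − 28.3) = 124370 kJ/h
Energy balance on cold side (adiabatic exchanger): Q = ṁ_c·Cp_c·(T_c,out − T_c,in)
T_c,out = -23.6 + 124370/(529 × 2.22) = 82.3 °C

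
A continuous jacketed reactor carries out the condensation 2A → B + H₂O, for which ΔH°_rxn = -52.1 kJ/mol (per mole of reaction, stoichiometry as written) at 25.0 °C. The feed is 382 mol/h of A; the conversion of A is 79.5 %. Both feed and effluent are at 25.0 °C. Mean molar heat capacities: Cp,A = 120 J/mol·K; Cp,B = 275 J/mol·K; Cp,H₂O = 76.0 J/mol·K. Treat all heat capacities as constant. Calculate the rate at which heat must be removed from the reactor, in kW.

Extent of reaction ξ = 0.795 × 382 / 2 = 151.84 mol/h
Reaction term: ξ·ΔH°_rxn = 151.84 × -52.1 = -7911.1 kJ/h
Q = ΔH = -7911.1 kJ/h = -2.1975 kW
Heat removed = 2.1975 kW

Q_out = 2.20 kW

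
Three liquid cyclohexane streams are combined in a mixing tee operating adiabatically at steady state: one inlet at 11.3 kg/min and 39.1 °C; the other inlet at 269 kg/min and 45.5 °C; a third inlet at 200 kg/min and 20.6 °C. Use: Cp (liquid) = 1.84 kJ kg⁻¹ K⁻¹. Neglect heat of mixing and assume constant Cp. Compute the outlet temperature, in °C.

T_out = 35.0 °C

Energy balance with Q = 0: Σ ṁᵢCp,ᵢ(T_out − Tᵢ) = 0
Σ ṁᵢCp,ᵢTᵢ = 11.3×1.84×39.1 + 269×1.84×45.5 + 200×1.84×20.6 = 30914
Σ ṁᵢCp,ᵢ = 11.3×1.84 + 269×1.84 + 200×1.84 = 883.75
T_out = 30914 / 883.75 = 34.981 °C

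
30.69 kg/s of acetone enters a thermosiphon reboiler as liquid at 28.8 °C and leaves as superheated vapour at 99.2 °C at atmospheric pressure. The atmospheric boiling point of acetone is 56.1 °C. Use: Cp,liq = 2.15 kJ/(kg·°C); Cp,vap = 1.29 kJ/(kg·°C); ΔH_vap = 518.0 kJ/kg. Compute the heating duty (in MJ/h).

liquid 28.8→56.1 °C: 58.695 kJ/kg
vaporisation at 56.1 °C: 518 kJ/kg
vapour 56.1→99.2 °C: 55.599 kJ/kg
Δh = 58.695 + 518 + 55.599 = 632.29 kJ/kg
Q = ṁ·Δh = 30.69 kg/s × 632.29 kJ/kg = 19405 kJ/s
|Q| = 19405 kW = 69858 MJ/h

Q = 69900 MJ/h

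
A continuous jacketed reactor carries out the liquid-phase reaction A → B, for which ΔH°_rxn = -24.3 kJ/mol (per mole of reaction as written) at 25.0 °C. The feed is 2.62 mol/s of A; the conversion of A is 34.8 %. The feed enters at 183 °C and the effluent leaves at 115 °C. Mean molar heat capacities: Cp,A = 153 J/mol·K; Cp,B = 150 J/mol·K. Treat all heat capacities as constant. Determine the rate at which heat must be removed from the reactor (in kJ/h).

Extent of reaction ξ = 0.348 × 2.62 = 0.91176 mol/s
Reaction term: ξ·ΔH°_rxn = 0.91176 × -24.3 = -22.156 kJ/s
Sensible, feed 183→25 °C: -63.336 kJ/s
Outlet flows (mol/s): A 1.7082, B 0.91176
Sensible, products 25→115 °C: 35.831 kJ/s
Q = ΔH = -49.66 kJ/s = -49.66 kW
Heat removed = 178780 kJ/h

Q_out = 179000 kJ/h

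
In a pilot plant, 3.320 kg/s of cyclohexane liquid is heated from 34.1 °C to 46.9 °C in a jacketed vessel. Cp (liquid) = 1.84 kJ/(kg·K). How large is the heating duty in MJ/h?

Q = ṁ·Cp·ΔT = 3.320 × 1.84 × (46.9 − 34.1) = 78.193 kJ/s
Heating duty = 281.49 MJ/h

Q = 281 MJ/h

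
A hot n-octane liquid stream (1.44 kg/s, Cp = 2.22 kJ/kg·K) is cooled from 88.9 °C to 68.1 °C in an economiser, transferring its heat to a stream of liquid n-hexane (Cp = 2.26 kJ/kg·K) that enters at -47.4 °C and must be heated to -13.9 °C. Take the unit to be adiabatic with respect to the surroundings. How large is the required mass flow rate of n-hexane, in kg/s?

Heat released by hot stream: Q = 1.44 × 2.22 × (88.9 − 68.1) = 66.493 kJ/s
Energy balance on cold side (adiabatic exchanger): Q = ṁ_c·Cp_c·(T_c,out − T_c,in)
ṁ_c = 66.493 / [2.26 × (-13.9 − -47.4)] = 0.87826 kg/s

ṁ_c = 0.878 kg/s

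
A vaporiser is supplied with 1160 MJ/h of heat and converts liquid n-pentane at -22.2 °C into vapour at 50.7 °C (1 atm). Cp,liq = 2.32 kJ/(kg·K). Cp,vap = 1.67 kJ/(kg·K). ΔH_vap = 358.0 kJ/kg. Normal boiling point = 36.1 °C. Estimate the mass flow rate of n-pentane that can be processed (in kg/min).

ṁ = 37.3 kg/min

Δh = 2.32×(36.1−-22.2) + 358.0 + 1.67×(50.7−36.1) = 517.64 kJ/kg
Q = 1160 MJ/h = 322.22 kJ/s = 19333 kJ/min
ṁ = Q/Δh = 19333 / 517.64 = 37.349 kg/min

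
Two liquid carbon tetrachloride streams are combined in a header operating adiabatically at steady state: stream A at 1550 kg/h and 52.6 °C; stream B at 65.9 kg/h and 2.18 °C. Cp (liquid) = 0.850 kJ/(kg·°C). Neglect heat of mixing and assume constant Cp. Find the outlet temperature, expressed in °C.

T_out = 50.5 °C

Energy balance with Q = 0: Σ ṁᵢCp,ᵢ(T_out − Tᵢ) = 0
Σ ṁᵢCp,ᵢTᵢ = 1550×0.850×52.6 + 65.9×0.850×2.18 = 69423
Σ ṁᵢCp,ᵢ = 1550×0.850 + 65.9×0.850 = 1373.5
T_out = 69423 / 1373.5 = 50.544 °C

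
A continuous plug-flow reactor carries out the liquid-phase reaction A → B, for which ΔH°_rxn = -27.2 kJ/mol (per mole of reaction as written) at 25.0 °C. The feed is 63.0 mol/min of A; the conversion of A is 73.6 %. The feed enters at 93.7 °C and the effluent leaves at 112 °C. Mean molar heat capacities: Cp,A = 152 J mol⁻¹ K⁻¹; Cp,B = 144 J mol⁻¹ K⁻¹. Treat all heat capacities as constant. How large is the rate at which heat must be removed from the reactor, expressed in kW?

Q_out = 18.6 kW

Extent of reaction ξ = 0.736 × 63.0 = 46.368 mol/min
Reaction term: ξ·ΔH°_rxn = 46.368 × -27.2 = -1261.2 kJ/min
Sensible, feed 93.7→25 °C: -657.87 kJ/min
Outlet flows (mol/min): A 16.632, B 46.368
Sensible, products 25→112 °C: 800.84 kJ/min
Q = ΔH = -1118.2 kJ/min = -18.637 kW
Heat removed = 18.637 kW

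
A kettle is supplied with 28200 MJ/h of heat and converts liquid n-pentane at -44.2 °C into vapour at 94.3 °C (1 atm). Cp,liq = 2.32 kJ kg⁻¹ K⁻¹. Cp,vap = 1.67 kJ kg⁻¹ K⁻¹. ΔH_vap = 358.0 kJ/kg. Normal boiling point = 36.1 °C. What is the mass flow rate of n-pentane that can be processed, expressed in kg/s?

Δh = 2.32×(36.1−-44.2) + 358.0 + 1.67×(94.3−36.1) = 641.49 kJ/kg
Q = 28200 MJ/h = 7833.3 kJ/s = 7833.3 kJ/s
ṁ = Q/Δh = 7833.3 / 641.49 = 12.211 kg/s

ṁ = 12.2 kg/s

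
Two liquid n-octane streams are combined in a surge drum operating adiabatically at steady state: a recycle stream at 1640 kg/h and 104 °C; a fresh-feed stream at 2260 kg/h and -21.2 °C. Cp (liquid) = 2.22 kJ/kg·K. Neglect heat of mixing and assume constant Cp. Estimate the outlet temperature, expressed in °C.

T_out = 31.4 °C

Adiabatic, steady state ⇒ Σ ṁᵢCp,ᵢ(T_out − Tᵢ) = 0
T_out = Σ ṁᵢCp,ᵢTᵢ / Σ ṁᵢCp,ᵢ
      = 272280 / 8658 = 31.448 °C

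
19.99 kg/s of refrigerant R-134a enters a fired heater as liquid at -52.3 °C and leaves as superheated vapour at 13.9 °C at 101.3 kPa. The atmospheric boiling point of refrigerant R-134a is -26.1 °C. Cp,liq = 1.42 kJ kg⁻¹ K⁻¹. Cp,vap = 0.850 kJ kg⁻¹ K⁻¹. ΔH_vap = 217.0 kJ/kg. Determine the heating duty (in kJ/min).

Q = 346000 kJ/min

liquid -52.3→-26.1 °C: 37.204 kJ/kg
vaporisation at -26.1 °C: 217 kJ/kg
vapour -26.1→13.9 °C: 34 kJ/kg
Δh = 37.204 + 217 + 34 = 288.2 kJ/kg
Q = ṁ·Δh = 19.99 kg/s × 288.2 kJ/kg = 5761.2 kJ/s
|Q| = 5761.2 kW = 345670 kJ/min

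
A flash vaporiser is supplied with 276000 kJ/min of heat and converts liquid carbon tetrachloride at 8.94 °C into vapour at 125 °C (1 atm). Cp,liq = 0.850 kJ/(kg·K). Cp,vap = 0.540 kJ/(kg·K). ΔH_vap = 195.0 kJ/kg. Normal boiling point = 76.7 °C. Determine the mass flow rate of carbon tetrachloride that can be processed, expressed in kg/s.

ṁ = 16.5 kg/s

Δh = 0.850×(76.7−8.94) + 195.0 + 0.540×(125−76.7) = 278.68 kJ/kg
Q = 276000 kJ/min = 4600 kJ/s = 4600 kJ/s
ṁ = Q/Δh = 4600 / 278.68 = 16.507 kg/s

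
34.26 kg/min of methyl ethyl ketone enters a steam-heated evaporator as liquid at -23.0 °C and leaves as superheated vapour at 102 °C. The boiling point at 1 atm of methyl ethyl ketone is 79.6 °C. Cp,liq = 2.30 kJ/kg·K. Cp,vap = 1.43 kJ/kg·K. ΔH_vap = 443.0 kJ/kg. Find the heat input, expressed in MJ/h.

liquid -23.0→79.6 °C: 235.98 kJ/kg
vaporisation at 79.6 °C: 443 kJ/kg
vapour 79.6→102 °C: 32.032 kJ/kg
Δh = 235.98 + 443 + 32.032 = 711.01 kJ/kg
Q = ṁ·Δh = 34.26 kg/min × 711.01 kJ/kg = 24359 kJ/min
|Q| = 405.99 kW = 1461.6 MJ/h

Q = 1460 MJ/h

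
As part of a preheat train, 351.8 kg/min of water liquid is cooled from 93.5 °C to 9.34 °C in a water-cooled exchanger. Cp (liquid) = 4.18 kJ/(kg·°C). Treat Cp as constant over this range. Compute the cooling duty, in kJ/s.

Q = ṁ·Cp·ΔT = 351.8 × 4.18 × (9.34 − 93.5) = -123760 kJ/min
Converting: 123760 / 60 s = 2062.7 kW

Q_c = 2060 kJ/s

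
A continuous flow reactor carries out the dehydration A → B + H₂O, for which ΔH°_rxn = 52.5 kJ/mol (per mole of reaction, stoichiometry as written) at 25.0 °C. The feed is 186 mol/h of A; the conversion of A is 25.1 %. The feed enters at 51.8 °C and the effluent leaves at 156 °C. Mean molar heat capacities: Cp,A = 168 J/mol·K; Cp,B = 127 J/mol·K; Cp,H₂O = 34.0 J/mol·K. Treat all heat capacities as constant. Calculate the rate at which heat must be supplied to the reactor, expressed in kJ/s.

Q_in = 1.57 kJ/s

Extent of reaction ξ = 0.251 × 186 = 46.686 mol/h
Reaction term: ξ·ΔH°_rxn = 46.686 × 52.5 = 2451 kJ/h
Sensible, feed 51.8→25 °C: -837.45 kJ/h
Outlet flows (mol/h): A 139.31, B 46.686, H₂O 46.686
Sensible, products 25→156 °C: 4050.7 kJ/h
Q = ΔH = 5664.2 kJ/h = 1.5734 kW
Heat supplied = 1.5734 kJ/s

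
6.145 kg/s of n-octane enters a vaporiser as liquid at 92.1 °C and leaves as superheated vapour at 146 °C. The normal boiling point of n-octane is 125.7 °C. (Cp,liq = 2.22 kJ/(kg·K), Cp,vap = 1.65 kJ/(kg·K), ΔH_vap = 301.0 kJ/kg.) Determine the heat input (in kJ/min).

liquid 92.1→125.7 °C: 74.592 kJ/kg
vaporisation at 125.7 °C: 301 kJ/kg
vapour 125.7→146 °C: 33.495 kJ/kg
Δh = 74.592 + 301 + 33.495 = 409.09 kJ/kg
Q = ṁ·Δh = 6.145 kg/s × 409.09 kJ/kg = 2513.8 kJ/s
|Q| = 2513.8 kW = 150830 kJ/min

Q = 151000 kJ/min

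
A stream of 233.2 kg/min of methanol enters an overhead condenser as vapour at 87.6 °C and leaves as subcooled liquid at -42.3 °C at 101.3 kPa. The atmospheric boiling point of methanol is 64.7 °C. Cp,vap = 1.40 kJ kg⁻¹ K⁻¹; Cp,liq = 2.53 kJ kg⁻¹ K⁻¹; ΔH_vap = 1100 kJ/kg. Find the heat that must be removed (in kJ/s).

vapour 87.6→64.7 °C: -32.06 kJ/kg
condensation at 64.7 °C: -1100 kJ/kg
liquid 64.7→-42.3 °C: -270.71 kJ/kg
Δh = -32.06 + -1100 + -270.71 = -1402.8 kJ/kg
Q = ṁ·Δh = 233.2 kg/min × -1402.8 kJ/kg = -327130 kJ/min
|Q| = 5452.1 kW

Q_c = 5450 kJ/s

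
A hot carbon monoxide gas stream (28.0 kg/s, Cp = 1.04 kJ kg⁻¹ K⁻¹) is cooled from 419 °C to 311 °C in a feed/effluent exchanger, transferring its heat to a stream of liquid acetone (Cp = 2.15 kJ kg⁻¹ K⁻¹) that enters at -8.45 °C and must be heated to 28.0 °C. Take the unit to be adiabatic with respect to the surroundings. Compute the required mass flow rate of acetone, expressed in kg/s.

Heat released by hot stream: Q = 28.0 × 1.04 × (419 − 311) = 3145 kJ/s
Energy balance on cold side (adiabatic exchanger): Q = ṁ_c·Cp_c·(T_c,out − T_c,in)
ṁ_c = 3145 / [2.15 × (28.0 − -8.45)] = 40.131 kg/s

ṁ_c = 40.1 kg/s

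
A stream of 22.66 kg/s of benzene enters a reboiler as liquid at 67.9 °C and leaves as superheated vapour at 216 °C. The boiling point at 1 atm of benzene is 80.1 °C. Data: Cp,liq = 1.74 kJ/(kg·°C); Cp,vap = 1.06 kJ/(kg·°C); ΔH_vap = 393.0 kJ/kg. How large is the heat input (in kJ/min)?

Q = 759000 kJ/min

liquid 67.9→80.1 °C: 21.228 kJ/kg
vaporisation at 80.1 °C: 393 kJ/kg
vapour 80.1→216 °C: 144.05 kJ/kg
Δh = 21.228 + 393 + 144.05 = 558.28 kJ/kg
Q = ṁ·Δh = 22.66 kg/s × 558.28 kJ/kg = 12651 kJ/s
|Q| = 12651 kW = 759040 kJ/min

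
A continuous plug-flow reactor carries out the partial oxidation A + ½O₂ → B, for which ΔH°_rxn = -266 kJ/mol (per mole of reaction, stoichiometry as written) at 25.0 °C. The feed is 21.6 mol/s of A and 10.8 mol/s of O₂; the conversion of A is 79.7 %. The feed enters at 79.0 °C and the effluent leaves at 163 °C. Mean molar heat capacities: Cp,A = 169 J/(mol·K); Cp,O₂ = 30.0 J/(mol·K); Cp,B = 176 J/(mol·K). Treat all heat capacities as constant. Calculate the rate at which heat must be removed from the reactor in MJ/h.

Extent of reaction ξ = 0.797 × 21.6 = 17.215 mol/s
Reaction term: ξ·ΔH°_rxn = 17.215 × -266 = -4579.2 kJ/s
Sensible, feed 79.0→25 °C: -214.62 kJ/s
Outlet flows (mol/s): A 4.3848, O₂ 2.1924, B 17.215
Sensible, products 25→163 °C: 529.46 kJ/s
Q = ΔH = -4264.4 kJ/s = -4264.4 kW
Heat removed = 15352 MJ/h

Q_out = 15400 MJ/h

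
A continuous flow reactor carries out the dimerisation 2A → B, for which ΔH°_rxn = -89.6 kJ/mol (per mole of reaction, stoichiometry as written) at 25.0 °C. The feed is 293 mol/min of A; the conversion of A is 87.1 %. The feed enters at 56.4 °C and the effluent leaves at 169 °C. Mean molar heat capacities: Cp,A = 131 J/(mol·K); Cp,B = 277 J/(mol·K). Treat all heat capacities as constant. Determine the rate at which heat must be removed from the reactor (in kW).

Q_out = 114 kW

Extent of reaction ξ = 0.871 × 293 / 2 = 127.6 mol/min
Reaction term: ξ·ΔH°_rxn = 127.6 × -89.6 = -11433 kJ/min
Sensible, feed 56.4→25 °C: -1205.2 kJ/min
Outlet flows (mol/min): A 37.797, B 127.6
Sensible, products 25→169 °C: 5802.8 kJ/min
Q = ΔH = -6835.5 kJ/min = -113.93 kW
Heat removed = 113.93 kW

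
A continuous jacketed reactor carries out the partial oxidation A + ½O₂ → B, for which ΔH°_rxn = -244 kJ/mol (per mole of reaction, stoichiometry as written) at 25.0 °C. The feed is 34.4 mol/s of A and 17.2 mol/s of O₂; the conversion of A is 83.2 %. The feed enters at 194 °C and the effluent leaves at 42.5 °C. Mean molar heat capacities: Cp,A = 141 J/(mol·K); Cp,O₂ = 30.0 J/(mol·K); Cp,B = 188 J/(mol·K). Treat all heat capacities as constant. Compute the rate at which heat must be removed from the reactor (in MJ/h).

Extent of reaction ξ = 0.832 × 34.4 = 28.621 mol/s
Reaction term: ξ·ΔH°_rxn = 28.621 × -244 = -6983.5 kJ/s
Sensible, feed 194→25 °C: -906.92 kJ/s
Outlet flows (mol/s): A 5.7792, O₂ 2.8896, B 28.621
Sensible, products 25→42.5 °C: 109.94 kJ/s
Q = ΔH = -7780.5 kJ/s = -7780.5 kW
Heat removed = 28010 MJ/h

Q_out = 28000 MJ/h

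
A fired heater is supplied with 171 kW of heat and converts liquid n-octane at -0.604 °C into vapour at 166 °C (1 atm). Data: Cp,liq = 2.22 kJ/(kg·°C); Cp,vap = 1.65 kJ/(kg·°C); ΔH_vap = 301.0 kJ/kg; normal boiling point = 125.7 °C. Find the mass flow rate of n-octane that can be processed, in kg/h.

Δh = 2.22×(125.7−-0.604) + 301.0 + 1.65×(166−125.7) = 647.89 kJ/kg
Q = 171 kW = 171 kJ/s = 615600 kJ/h
ṁ = Q/Δh = 615600 / 647.89 = 950.16 kg/h

ṁ = 950 kg/h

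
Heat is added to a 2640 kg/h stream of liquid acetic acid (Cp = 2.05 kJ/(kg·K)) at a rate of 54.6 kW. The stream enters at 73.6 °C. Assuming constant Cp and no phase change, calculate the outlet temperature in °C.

Q = 54.6 kW = 196560 kJ/h
ΔT = Q/(ṁ·Cp) = 196560/(2640×2.05) = 36.319 K
T_out = 73.6 + 36.319 = 109.92 °C

T_out = 110 °C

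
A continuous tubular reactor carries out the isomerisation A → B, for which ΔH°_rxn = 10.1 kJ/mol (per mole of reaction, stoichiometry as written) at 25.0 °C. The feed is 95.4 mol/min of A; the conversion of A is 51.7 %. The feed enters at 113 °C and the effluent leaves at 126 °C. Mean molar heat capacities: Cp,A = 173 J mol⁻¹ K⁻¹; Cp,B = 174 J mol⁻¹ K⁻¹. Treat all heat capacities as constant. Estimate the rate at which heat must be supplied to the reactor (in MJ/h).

Q_in = 43.1 MJ/h

Extent of reaction ξ = 0.517 × 95.4 = 49.322 mol/min
Reaction term: ξ·ΔH°_rxn = 49.322 × 10.1 = 498.15 kJ/min
Sensible, feed 113→25 °C: -1452.4 kJ/min
Outlet flows (mol/min): A 46.078, B 49.322
Sensible, products 25→126 °C: 1671.9 kJ/min
Q = ΔH = 717.69 kJ/min = 11.961 kW
Heat supplied = 43.061 MJ/h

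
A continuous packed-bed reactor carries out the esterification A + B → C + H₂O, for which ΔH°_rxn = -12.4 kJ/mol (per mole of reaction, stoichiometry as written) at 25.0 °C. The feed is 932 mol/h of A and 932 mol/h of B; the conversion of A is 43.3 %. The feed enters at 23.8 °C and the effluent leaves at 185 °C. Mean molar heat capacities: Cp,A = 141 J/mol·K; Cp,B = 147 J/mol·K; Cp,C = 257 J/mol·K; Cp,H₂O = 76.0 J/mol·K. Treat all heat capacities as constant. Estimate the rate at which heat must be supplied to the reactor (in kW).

Extent of reaction ξ = 0.433 × 932 = 403.56 mol/h
Reaction term: ξ·ΔH°_rxn = 403.56 × -12.4 = -5004.1 kJ/h
Sensible, feed 23.8→25 °C: 322.1 kJ/h
Outlet flows (mol/h): A 528.44, B 528.44, C 403.56, H₂O 403.56
Sensible, products 25→185 °C: 45852 kJ/h
Q = ΔH = 41170 kJ/h = 11.436 kW
Heat supplied = 11.436 kW

Q_in = 11.4 kW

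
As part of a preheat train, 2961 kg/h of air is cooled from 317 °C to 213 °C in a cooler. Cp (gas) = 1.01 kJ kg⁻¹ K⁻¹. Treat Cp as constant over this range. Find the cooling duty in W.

Q = ṁ·Cp·ΔT = 2961 × 1.01 × (213 − 317) = -311020 kJ/h
Converting: 311020 / 3600 s = 86.395 kW
Cooling duty = 86395 W

Q_c = 86400 W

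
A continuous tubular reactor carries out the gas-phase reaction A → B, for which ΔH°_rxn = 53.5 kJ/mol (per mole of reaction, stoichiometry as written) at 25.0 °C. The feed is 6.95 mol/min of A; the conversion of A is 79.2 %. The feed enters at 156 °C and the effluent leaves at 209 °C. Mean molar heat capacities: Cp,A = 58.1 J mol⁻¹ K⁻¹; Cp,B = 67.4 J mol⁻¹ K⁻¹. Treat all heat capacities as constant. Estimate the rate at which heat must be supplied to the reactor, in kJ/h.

Q_in = 19500 kJ/h

Extent of reaction ξ = 0.792 × 6.95 = 5.5044 mol/min
Reaction term: ξ·ΔH°_rxn = 5.5044 × 53.5 = 294.49 kJ/min
Sensible, feed 156→25 °C: -52.897 kJ/min
Outlet flows (mol/min): A 1.4456, B 5.5044
Sensible, products 25→209 °C: 83.717 kJ/min
Q = ΔH = 325.31 kJ/min = 5.4218 kW
Heat supplied = 19518 kJ/h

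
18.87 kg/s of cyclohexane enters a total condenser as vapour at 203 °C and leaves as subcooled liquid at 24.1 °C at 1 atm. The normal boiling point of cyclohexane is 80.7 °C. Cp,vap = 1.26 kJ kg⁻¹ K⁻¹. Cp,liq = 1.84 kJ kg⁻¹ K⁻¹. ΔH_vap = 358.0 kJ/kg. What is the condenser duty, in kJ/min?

vapour 203→80.7 °C: -154.1 kJ/kg
condensation at 80.7 °C: -358 kJ/kg
liquid 80.7→24.1 °C: -104.14 kJ/kg
Δh = -154.1 + -358 + -104.14 = -616.24 kJ/kg
Q = ṁ·Δh = 18.87 kg/s × -616.24 kJ/kg = -11628 kJ/s
|Q| = 11628 kW = 697710 kJ/min

Q_c = 698000 kJ/min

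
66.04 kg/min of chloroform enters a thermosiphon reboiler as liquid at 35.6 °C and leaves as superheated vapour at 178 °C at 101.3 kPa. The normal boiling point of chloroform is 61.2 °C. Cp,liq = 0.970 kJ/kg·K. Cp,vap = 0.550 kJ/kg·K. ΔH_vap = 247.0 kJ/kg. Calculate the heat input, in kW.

Q = 370 kW

liquid 35.6→61.2 °C: 24.832 kJ/kg
vaporisation at 61.2 °C: 247 kJ/kg
vapour 61.2→178 °C: 64.24 kJ/kg
Δh = 24.832 + 247 + 64.24 = 336.07 kJ/kg
Q = ṁ·Δh = 66.04 kg/min × 336.07 kJ/kg = 22194 kJ/min
|Q| = 369.9 kW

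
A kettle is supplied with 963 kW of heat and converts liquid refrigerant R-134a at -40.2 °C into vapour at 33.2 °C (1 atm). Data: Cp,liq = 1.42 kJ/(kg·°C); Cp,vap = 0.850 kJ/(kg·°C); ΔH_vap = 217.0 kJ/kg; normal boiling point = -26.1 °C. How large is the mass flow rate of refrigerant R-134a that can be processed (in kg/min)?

ṁ = 201 kg/min

Δh = 1.42×(-26.1−-40.2) + 217.0 + 0.850×(33.2−-26.1) = 287.43 kJ/kg
Q = 963 kW = 963 kJ/s = 57780 kJ/min
ṁ = Q/Δh = 57780 / 287.43 = 201.02 kg/min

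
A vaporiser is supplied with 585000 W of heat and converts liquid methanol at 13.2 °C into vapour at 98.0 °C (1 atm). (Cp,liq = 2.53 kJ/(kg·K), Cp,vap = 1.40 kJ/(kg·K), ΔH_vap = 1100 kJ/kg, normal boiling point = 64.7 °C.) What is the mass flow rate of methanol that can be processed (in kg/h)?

ṁ = 1650 kg/h

Δh = 2.53×(64.7−13.2) + 1100 + 1.40×(98.0−64.7) = 1276.9 kJ/kg
Q = 585000 W = 585 kJ/s = 2.106e+06 kJ/h
ṁ = Q/Δh = 2.106e+06 / 1276.9 = 1649.3 kg/h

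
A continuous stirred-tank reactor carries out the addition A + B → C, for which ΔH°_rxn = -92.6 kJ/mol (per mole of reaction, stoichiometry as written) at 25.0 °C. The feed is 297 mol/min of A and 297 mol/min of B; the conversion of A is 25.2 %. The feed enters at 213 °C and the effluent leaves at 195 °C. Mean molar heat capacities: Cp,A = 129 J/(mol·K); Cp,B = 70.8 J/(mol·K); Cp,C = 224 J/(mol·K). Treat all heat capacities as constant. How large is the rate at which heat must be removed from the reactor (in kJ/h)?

Extent of reaction ξ = 0.252 × 297 = 74.844 mol/min
Reaction term: ξ·ΔH°_rxn = 74.844 × -92.6 = -6930.6 kJ/min
Sensible, feed 213→25 °C: -11156 kJ/min
Outlet flows (mol/min): A 222.16, B 222.16, C 74.844
Sensible, products 25→195 °C: 10396 kJ/min
Q = ΔH = -7690.8 kJ/min = -128.18 kW
Heat removed = 461450 kJ/h

Q_out = 461000 kJ/h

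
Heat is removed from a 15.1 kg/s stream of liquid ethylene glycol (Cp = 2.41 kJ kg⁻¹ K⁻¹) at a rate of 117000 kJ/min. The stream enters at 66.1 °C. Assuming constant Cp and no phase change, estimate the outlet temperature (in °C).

Q = 117000 kJ/min = 1950 kJ/s
ΔT = Q/(ṁ·Cp) = 1950/(15.1×2.41) = 53.585 K
T_out = 66.1 − 53.585 = 12.515 °C

T_out = 12.5 °C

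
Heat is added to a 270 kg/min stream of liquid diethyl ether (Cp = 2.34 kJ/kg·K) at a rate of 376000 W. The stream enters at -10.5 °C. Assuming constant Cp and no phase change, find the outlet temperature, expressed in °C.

Q = 376000 W = 22560 kJ/min
ΔT = Q/(ṁ·Cp) = 22560/(270×2.34) = 35.708 K
T_out = -10.5 + 35.708 = 25.208 °C

T_out = 25.2 °C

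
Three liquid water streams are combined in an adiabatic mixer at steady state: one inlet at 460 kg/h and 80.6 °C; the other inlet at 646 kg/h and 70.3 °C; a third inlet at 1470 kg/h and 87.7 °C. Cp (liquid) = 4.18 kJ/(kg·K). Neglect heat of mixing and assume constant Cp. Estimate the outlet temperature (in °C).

T_out = 82.1 °C

No heat crosses the boundary, so H_out = H_in.
T_out = Σ ṁᵢCp,ᵢTᵢ / Σ ṁᵢCp,ᵢ
      = 883690 / 10768 = 82.069 °C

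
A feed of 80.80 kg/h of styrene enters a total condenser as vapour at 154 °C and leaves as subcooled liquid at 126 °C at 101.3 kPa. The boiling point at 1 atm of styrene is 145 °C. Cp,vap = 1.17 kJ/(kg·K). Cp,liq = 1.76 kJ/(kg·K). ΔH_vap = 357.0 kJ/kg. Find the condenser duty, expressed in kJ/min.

vapour 154→145 °C: -10.53 kJ/kg
condensation at 145 °C: -357 kJ/kg
liquid 145→126 °C: -33.44 kJ/kg
Δh = -10.53 + -357 + -33.44 = -400.97 kJ/kg
Q = ṁ·Δh = 80.80 kg/h × -400.97 kJ/kg = -32398 kJ/h
|Q| = 8.9995 kW = 539.97 kJ/min

Q_c = 540 kJ/min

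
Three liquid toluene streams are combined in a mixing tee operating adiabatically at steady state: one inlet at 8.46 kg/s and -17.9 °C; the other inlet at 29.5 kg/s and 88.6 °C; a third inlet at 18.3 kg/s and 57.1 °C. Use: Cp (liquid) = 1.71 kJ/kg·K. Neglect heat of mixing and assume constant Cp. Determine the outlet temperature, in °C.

No heat crosses the boundary, so H_out = H_in.
Σ ṁᵢCp,ᵢTᵢ = 8.46×1.71×-17.9 + 29.5×1.71×88.6 + 18.3×1.71×57.1 = 5997.3
Σ ṁᵢCp,ᵢ = 8.46×1.71 + 29.5×1.71 + 18.3×1.71 = 96.205
T_out = 5997.3 / 96.205 = 62.339 °C

T_out = 62.3 °C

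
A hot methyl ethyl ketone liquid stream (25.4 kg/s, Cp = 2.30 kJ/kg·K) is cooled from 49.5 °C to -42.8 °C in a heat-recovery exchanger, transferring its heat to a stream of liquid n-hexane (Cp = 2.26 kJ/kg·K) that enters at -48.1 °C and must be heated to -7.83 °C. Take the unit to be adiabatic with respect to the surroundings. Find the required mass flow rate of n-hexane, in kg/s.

Heat released by hot stream: Q = 25.4 × 2.30 × (49.5 − -42.8) = 5392.2 kJ/s
Energy balance on cold side (adiabatic exchanger): Q = ṁ_c·Cp_c·(T_c,out − T_c,in)
ṁ_c = 5392.2 / [2.26 × (-7.83 − -48.1)] = 59.248 kg/s

ṁ_c = 59.2 kg/s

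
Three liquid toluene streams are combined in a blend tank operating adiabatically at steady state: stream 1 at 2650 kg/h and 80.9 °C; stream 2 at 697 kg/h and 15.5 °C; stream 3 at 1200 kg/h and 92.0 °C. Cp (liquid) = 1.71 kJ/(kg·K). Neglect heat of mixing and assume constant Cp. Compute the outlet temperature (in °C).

T_out = 73.8 °C

Energy balance with Q = 0: Σ ṁᵢCp,ᵢ(T_out − Tᵢ) = 0
T_out = Σ ṁᵢCp,ᵢTᵢ / Σ ṁᵢCp,ᵢ
      = 573860 / 7775.4 = 73.804 °C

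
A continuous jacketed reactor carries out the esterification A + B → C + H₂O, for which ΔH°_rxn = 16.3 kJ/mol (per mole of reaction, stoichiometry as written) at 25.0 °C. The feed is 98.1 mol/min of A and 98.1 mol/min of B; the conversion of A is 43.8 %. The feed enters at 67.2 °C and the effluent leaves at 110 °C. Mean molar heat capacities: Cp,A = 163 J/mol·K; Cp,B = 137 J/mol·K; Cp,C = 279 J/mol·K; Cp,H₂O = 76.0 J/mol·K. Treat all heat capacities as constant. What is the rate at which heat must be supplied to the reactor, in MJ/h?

Extent of reaction ξ = 0.438 × 98.1 = 42.968 mol/min
Reaction term: ξ·ΔH°_rxn = 42.968 × 16.3 = 700.38 kJ/min
Sensible, feed 67.2→25 °C: -1241.9 kJ/min
Outlet flows (mol/min): A 55.132, B 55.132, C 42.968, H₂O 42.968
Sensible, products 25→110 °C: 2702.4 kJ/min
Q = ΔH = 2160.9 kJ/min = 36.014 kW
Heat supplied = 129.65 MJ/h

Q_in = 130 MJ/h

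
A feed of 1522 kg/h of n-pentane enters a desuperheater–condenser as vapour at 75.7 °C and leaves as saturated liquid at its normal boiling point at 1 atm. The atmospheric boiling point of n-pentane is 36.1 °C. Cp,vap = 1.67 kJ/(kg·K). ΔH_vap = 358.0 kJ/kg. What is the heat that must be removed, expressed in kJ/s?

vapour 75.7→36.1 °C: -66.132 kJ/kg
condensation at 36.1 °C: -358 kJ/kg
Δh = -66.132 + -358 = -424.13 kJ/kg
Q = ṁ·Δh = 1522 kg/h × -424.13 kJ/kg = -645530 kJ/h
|Q| = 179.31 kW

Q_c = 179 kJ/s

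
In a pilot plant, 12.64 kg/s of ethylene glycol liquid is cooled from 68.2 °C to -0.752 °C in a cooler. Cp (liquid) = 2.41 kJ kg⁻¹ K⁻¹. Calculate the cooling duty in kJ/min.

Q = ṁ·Cp·ΔT = 12.64 × 2.41 × (-0.752 − 68.2) = -2100.4 kJ/s
Cooling duty = 126030 kJ/min

Q_c = 126000 kJ/min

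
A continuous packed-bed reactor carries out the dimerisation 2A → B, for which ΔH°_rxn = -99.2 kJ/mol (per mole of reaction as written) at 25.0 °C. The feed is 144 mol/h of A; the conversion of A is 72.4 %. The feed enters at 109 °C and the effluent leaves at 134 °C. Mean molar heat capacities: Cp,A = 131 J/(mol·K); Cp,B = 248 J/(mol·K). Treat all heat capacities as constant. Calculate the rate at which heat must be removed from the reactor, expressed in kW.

Extent of reaction ξ = 0.724 × 144 / 2 = 52.128 mol/h
Reaction term: ξ·ΔH°_rxn = 52.128 × -99.2 = -5171.1 kJ/h
Sensible, feed 109→25 °C: -1584.6 kJ/h
Outlet flows (mol/h): A 39.744, B 52.128
Sensible, products 25→134 °C: 1976.6 kJ/h
Q = ΔH = -4779 kJ/h = -1.3275 kW
Heat removed = 1.3275 kW

Q_out = 1.33 kW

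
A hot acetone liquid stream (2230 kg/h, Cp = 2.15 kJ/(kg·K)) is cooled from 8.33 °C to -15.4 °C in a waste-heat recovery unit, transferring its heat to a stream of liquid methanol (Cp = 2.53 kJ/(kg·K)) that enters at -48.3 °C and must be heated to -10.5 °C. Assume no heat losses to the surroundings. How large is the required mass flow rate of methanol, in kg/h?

ṁ_c = 1190 kg/h

Heat released by hot stream: Q = 2230 × 2.15 × (8.33 − -15.4) = 113770 kJ/h
Energy balance on cold side (adiabatic exchanger): Q = ṁ_c·Cp_c·(T_c,out − T_c,in)
ṁ_c = 113770 / [2.53 × (-10.5 − -48.3)] = 1189.7 kg/h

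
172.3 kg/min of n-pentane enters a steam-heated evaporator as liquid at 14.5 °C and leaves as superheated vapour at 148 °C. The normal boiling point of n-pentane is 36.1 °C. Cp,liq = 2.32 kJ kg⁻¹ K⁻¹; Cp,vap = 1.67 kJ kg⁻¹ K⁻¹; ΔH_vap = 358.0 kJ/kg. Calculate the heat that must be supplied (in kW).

liquid 14.5→36.1 °C: 50.112 kJ/kg
vaporisation at 36.1 °C: 358 kJ/kg
vapour 36.1→148 °C: 186.87 kJ/kg
Δh = 50.112 + 358 + 186.87 = 594.99 kJ/kg
Q = ṁ·Δh = 172.3 kg/min × 594.99 kJ/kg = 102520 kJ/min
|Q| = 1708.6 kW

Q = 1710 kW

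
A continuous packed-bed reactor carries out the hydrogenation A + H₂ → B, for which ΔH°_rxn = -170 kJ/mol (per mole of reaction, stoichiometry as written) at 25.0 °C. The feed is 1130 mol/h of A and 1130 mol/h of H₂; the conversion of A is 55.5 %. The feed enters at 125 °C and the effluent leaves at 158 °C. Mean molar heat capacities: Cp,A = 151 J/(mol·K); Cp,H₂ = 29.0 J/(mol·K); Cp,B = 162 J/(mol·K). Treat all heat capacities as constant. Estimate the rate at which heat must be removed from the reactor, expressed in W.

Q_out = 28200 W

Extent of reaction ξ = 0.555 × 1130 = 627.15 mol/h
Reaction term: ξ·ΔH°_rxn = 627.15 × -170 = -106620 kJ/h
Sensible, feed 125→25 °C: -20340 kJ/h
Outlet flows (mol/h): A 502.85, H₂ 502.85, B 627.15
Sensible, products 25→158 °C: 25551 kJ/h
Q = ΔH = -101400 kJ/h = -28.168 kW
Heat removed = 28168 W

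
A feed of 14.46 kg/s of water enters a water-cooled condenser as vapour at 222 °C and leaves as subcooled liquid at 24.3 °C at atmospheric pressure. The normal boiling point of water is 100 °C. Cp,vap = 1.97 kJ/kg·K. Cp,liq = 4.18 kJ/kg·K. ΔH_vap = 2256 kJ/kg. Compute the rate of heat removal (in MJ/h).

vapour 222→100 °C: -240.34 kJ/kg
condensation at 100 °C: -2256 kJ/kg
liquid 100→24.3 °C: -316.43 kJ/kg
Δh = -240.34 + -2256 + -316.43 = -2812.8 kJ/kg
Q = ṁ·Δh = 14.46 kg/s × -2812.8 kJ/kg = -40673 kJ/s
|Q| = 40673 kW = 146420 MJ/h

Q_c = 146000 MJ/h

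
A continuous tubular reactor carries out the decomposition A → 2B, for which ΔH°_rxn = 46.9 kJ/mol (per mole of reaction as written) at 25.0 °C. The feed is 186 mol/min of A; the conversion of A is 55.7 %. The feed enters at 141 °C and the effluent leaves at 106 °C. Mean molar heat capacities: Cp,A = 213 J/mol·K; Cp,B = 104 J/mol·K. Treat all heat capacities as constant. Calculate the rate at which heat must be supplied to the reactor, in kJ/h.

Q_in = 206000 kJ/h

Extent of reaction ξ = 0.557 × 186 = 103.6 mol/min
Reaction term: ξ·ΔH°_rxn = 103.6 × 46.9 = 4858.9 kJ/min
Sensible, feed 141→25 °C: -4595.7 kJ/min
Outlet flows (mol/min): A 82.398, B 207.2
Sensible, products 25→106 °C: 3167.1 kJ/min
Q = ΔH = 3430.3 kJ/min = 57.172 kW
Heat supplied = 205820 kJ/h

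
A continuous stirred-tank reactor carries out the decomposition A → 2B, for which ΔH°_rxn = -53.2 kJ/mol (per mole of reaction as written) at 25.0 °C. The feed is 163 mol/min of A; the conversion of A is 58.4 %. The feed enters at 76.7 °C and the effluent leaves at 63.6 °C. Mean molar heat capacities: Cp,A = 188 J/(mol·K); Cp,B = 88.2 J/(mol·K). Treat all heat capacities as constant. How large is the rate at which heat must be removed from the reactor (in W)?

Extent of reaction ξ = 0.584 × 163 = 95.192 mol/min
Reaction term: ξ·ΔH°_rxn = 95.192 × -53.2 = -5064.2 kJ/min
Sensible, feed 76.7→25 °C: -1584.3 kJ/min
Outlet flows (mol/min): A 67.808, B 190.38
Sensible, products 25→63.6 °C: 1140.2 kJ/min
Q = ΔH = -5508.3 kJ/min = -91.805 kW
Heat removed = 91805 W

Q_out = 91800 W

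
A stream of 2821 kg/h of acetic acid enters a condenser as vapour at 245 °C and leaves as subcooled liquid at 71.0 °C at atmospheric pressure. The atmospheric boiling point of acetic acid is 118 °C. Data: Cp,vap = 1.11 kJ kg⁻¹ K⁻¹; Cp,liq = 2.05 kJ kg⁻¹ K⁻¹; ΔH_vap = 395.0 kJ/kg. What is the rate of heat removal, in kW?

Q_c = 495 kW

vapour 245→118 °C: -140.97 kJ/kg
condensation at 118 °C: -395 kJ/kg
liquid 118→71.0 °C: -96.35 kJ/kg
Δh = -140.97 + -395 + -96.35 = -632.32 kJ/kg
Q = ṁ·Δh = 2821 kg/h × -632.32 kJ/kg = -1.7838e+06 kJ/h
|Q| = 495.49 kW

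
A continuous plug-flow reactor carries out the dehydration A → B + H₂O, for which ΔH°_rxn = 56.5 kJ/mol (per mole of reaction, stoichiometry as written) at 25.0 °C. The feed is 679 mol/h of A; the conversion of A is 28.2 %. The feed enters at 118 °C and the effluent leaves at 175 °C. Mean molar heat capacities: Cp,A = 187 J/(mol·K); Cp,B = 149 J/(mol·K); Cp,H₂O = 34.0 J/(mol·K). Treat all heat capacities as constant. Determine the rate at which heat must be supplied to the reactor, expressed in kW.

Extent of reaction ξ = 0.282 × 679 = 191.48 mol/h
Reaction term: ξ·ΔH°_rxn = 191.48 × 56.5 = 10819 kJ/h
Sensible, feed 118→25 °C: -11808 kJ/h
Outlet flows (mol/h): A 487.52, B 191.48, H₂O 191.48
Sensible, products 25→175 °C: 18931 kJ/h
Q = ΔH = 17941 kJ/h = 4.9836 kW
Heat supplied = 4.9836 kW

Q_in = 4.98 kW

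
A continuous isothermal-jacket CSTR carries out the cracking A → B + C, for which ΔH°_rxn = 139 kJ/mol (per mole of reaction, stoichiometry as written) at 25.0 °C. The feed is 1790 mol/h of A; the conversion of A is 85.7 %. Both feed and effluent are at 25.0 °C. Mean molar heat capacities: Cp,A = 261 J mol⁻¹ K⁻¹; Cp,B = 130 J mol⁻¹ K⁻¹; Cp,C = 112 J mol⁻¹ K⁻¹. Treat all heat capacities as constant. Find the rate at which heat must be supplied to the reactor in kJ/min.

Q_in = 3550 kJ/min

Extent of reaction ξ = 0.857 × 1790 = 1534 mol/h
Reaction term: ξ·ΔH°_rxn = 1534 × 139 = 213230 kJ/h
Q = ΔH = 213230 kJ/h = 59.231 kW
Heat supplied = 3553.8 kJ/min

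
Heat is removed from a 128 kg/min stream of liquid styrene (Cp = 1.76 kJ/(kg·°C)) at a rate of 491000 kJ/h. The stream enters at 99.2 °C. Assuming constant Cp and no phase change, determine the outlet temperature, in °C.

Q = 491000 kJ/h = 8183.3 kJ/min
ΔT = Q/(ṁ·Cp) = 8183.3/(128×1.76) = 36.325 K
T_out = 99.2 − 36.325 = 62.875 °C

T_out = 62.9 °C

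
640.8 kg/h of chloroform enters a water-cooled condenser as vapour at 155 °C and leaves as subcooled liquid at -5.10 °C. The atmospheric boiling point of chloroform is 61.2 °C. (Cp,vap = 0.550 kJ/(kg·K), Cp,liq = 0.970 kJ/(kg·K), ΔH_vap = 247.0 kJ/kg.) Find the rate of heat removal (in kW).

Q_c = 64.6 kW

vapour 155→61.2 °C: -51.59 kJ/kg
condensation at 61.2 °C: -247 kJ/kg
liquid 61.2→-5.10 °C: -64.311 kJ/kg
Δh = -51.59 + -247 + -64.311 = -362.9 kJ/kg
Q = ṁ·Δh = 640.8 kg/h × -362.9 kJ/kg = -232550 kJ/h
|Q| = 64.596 kW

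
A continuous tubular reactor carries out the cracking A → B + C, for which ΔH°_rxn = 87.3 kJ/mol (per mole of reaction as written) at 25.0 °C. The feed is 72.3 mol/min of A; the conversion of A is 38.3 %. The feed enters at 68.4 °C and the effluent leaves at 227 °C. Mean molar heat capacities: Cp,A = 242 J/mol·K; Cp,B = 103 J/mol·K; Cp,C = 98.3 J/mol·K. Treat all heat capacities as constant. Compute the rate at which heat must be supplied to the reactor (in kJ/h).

Q_in = 298000 kJ/h

Extent of reaction ξ = 0.383 × 72.3 = 27.691 mol/min
Reaction term: ξ·ΔH°_rxn = 27.691 × 87.3 = 2417.4 kJ/min
Sensible, feed 68.4→25 °C: -759.35 kJ/min
Outlet flows (mol/min): A 44.609, B 27.691, C 27.691
Sensible, products 25→227 °C: 3306.7 kJ/min
Q = ΔH = 4964.7 kJ/min = 82.745 kW
Heat supplied = 297880 kJ/h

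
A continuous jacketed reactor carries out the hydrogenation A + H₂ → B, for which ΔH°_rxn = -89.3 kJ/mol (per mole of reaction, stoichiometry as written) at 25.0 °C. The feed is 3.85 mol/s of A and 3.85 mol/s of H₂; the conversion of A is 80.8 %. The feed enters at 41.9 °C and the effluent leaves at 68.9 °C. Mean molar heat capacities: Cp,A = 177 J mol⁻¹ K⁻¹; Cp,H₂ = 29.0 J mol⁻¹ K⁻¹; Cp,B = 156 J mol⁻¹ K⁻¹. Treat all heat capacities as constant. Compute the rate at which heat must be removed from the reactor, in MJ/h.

Extent of reaction ξ = 0.808 × 3.85 = 3.1108 mol/s
Reaction term: ξ·ΔH°_rxn = 3.1108 × -89.3 = -277.79 kJ/s
Sensible, feed 41.9→25 °C: -13.403 kJ/s
Outlet flows (mol/s): A 0.7392, H₂ 0.7392, B 3.1108
Sensible, products 25→68.9 °C: 27.989 kJ/s
Q = ΔH = -263.21 kJ/s = -263.21 kW
Heat removed = 947.55 MJ/h

Q_out = 948 MJ/h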